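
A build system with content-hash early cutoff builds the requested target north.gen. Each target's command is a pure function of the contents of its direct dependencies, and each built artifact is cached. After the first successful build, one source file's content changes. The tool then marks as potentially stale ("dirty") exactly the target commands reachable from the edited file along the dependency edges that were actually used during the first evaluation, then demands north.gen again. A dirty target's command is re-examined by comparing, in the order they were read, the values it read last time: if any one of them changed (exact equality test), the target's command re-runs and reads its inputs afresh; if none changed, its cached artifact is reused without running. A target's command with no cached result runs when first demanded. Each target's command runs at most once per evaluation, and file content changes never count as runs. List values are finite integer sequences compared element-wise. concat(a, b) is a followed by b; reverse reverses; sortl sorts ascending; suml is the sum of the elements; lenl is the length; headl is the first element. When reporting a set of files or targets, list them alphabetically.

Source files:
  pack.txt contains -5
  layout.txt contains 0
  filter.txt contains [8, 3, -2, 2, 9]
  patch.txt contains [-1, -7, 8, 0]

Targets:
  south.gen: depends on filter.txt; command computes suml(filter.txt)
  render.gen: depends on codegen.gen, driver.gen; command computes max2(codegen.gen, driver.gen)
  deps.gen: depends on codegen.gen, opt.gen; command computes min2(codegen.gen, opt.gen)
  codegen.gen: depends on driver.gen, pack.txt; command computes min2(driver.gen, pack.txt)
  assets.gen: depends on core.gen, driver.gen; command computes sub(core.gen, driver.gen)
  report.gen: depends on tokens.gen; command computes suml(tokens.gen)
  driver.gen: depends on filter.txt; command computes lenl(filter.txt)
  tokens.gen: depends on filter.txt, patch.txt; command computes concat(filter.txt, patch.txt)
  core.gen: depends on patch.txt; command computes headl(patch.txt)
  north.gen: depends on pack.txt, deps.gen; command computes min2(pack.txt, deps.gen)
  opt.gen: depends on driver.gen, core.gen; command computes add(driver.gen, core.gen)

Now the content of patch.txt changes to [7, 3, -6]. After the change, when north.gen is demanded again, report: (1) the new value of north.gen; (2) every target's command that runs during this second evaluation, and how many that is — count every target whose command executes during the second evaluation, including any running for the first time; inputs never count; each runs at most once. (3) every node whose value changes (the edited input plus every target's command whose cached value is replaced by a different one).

New value of north.gen: -5.
Target commands that run: core.gen, deps.gen, opt.gen — 3 in total.
Values that change: core.gen, opt.gen, patch.txt.
Key observation: the change is absorbed at deps.gen — it re-runs but produces the same value, and the output's value is unchanged.

First evaluation (everything demanded from the output):
  core.gen = headl([-1, -7, 8, 0]) = -1
  driver.gen = lenl([8, 3, -2, 2, 9]) = 5
  codegen.gen = min2(5, -5) = -5
  opt.gen = add(5, -1) = 4
  deps.gen = min2(-5, 4) = -5
  north.gen = min2(-5, -5) = -5

Propagation after the edit:
  core.gen: runs — patch.txt [-1, -7, 8, 0]->[7, 3, -6]; result 7.
  opt.gen: runs — core.gen -1->7; result 12.
  deps.gen: runs — opt.gen 4->12; result -5 (same value as before).
  north.gen: checked — values it read are unchanged (pack.txt unchanged, deps.gen unchanged); reused cached -5 without running.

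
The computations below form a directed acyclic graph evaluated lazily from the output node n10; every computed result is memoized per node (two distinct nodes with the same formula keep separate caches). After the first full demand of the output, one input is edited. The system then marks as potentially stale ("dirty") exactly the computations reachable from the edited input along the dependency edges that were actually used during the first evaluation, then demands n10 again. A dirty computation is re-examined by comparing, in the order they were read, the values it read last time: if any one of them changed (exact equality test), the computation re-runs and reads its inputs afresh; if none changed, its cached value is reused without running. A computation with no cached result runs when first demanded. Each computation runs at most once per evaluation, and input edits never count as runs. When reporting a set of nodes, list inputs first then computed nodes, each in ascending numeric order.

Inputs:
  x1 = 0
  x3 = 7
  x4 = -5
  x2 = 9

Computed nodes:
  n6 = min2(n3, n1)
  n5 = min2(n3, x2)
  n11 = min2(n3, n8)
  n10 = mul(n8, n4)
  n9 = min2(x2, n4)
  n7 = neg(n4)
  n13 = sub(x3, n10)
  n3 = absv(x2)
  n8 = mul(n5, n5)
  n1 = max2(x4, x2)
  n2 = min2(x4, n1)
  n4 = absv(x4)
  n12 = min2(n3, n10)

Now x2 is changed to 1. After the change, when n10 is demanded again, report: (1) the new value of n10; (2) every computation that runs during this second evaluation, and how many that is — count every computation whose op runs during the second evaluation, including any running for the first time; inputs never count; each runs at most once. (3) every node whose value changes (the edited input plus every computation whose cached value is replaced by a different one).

First demand of the output computes:
  n3 = absv(9) = 9
  n4 = absv(-5) = 5
  n5 = min2(9, 9) = 9
  n8 = mul(9, 9) = 81
  n10 = mul(81, 5) = 405

After the edit, cleaning proceeds:
  n3: a read changed (x2 9->1) — executes, giving 1.
  n5: a read changed (n3 9->1; x2 9->1) — executes, giving 1.
  n8: a read changed (n5 9->1; n5 9->1) — executes, giving 1.
  n10: a read changed (n8 81->1) — executes, giving 5.

Demanding n10 again yields 5.
4 computations run: n3, n5, n8, n10.
The nodes whose values change: x2, n3, n5, n8, n10.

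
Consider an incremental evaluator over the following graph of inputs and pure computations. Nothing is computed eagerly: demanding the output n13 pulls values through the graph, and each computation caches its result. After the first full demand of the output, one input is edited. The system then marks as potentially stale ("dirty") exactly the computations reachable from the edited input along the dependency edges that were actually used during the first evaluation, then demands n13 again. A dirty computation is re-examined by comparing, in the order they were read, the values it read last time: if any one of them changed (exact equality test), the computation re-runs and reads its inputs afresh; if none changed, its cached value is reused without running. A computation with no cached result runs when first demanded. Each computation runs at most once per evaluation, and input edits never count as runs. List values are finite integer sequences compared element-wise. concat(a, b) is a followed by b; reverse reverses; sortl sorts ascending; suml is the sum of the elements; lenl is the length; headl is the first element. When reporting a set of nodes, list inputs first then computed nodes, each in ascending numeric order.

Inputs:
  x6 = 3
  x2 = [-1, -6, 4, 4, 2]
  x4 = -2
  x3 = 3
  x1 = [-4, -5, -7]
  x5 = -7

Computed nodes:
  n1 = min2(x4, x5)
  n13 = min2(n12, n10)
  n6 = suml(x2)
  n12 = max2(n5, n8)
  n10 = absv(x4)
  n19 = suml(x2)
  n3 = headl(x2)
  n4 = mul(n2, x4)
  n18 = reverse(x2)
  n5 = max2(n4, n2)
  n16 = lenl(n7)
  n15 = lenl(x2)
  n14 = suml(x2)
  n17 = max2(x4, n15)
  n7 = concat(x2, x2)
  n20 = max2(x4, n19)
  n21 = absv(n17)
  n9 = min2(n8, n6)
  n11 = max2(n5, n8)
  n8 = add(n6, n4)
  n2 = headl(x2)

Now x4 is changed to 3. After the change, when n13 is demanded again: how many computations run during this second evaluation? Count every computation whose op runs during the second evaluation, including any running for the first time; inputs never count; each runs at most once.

Run set: n4, n5, n8, n10, n12, n13 (6 run).

Initial pass — values computed on the first demand:
  n2 = headl([-1, -6, 4, 4, 2]) = -1
  n4 = mul(-1, -2) = 2
  n5 = max2(2, -1) = 2
  n6 = suml([-1, -6, 4, 4, 2]) = 3
  n8 = add(3, 2) = 5
  n10 = absv(-2) = 2
  n12 = max2(2, 5) = 5
  n13 = min2(5, 2) = 2

Second demand — change propagation:
  n4: re-runs because x4 -2->3; new result -3.
  n5: re-runs because n4 2->-3; new result -1.
  n8: re-runs because n4 2->-3; new result 0.
  n10: re-runs because x4 -2->3; new result 3.
  n12: re-runs because n5 2->-1; n8 5->0; new result 0.
  n13: re-runs because n12 5->0; n10 2->3; new result 0.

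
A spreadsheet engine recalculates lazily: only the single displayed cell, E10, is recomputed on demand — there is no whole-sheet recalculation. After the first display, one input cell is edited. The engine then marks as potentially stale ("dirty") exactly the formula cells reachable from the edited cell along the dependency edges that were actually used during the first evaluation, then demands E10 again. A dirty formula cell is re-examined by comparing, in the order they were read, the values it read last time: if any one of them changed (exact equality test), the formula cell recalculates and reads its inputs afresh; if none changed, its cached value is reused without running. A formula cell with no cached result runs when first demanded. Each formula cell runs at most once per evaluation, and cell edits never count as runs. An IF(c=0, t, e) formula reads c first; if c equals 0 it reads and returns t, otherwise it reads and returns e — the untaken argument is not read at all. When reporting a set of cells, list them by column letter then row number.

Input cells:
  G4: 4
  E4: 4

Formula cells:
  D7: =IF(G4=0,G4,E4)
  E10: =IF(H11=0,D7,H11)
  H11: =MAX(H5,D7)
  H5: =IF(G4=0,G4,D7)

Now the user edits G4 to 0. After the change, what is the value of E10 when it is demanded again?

First evaluation (everything demanded from the output):
  D7 = IF(G4=0: G4=4 -> else branch E4) = 4
  H5 = IF(G4=0: G4=4 -> else branch D7) = 4
  H11 = MAX(4, 4) = 4
  E10 = IF(H11=0: H11=4 -> else branch H11) = 4

Propagation after the edit:
  D7: runs — G4 4->0; result 0.
  H5: runs — G4 4->0; D7 4->0; result 0.
  H11: runs — H5 4->0; D7 4->0; result 0.
  E10: runs — H11 4->0; H11 4->0; result 0.

New value of E10: 0.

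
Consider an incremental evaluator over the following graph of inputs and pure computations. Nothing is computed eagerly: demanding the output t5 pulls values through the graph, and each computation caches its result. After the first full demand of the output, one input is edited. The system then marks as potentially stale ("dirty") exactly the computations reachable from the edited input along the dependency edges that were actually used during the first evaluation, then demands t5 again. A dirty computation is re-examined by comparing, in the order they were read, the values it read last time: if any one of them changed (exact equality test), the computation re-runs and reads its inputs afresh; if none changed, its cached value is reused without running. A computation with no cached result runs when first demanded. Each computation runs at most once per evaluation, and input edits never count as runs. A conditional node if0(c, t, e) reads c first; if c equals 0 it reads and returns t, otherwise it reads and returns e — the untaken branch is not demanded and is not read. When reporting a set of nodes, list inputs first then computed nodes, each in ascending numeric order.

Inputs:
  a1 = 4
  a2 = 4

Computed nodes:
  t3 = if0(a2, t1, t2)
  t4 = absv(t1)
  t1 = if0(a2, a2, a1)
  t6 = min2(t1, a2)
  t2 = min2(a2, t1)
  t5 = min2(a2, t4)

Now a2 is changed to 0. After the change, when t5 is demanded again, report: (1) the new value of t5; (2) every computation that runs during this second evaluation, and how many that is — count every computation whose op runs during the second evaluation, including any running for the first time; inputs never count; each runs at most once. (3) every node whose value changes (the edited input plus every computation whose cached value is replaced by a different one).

Initial pass — values computed on the first demand:
  t1 = if0(a2=4 -> else branch a1) = 4
  t4 = absv(4) = 4
  t5 = min2(4, 4) = 4

Second demand — change propagation:
  t1: re-runs because a2 4->0; new result 0.
  t4: re-runs because t1 4->0; new result 0.
  t5: re-runs because a2 4->0; t4 4->0; new result 0.

t5 now evaluates to 0.
Run set: t1, t4, t5 (3 run).
Changed values: a2, t1, t4, t5.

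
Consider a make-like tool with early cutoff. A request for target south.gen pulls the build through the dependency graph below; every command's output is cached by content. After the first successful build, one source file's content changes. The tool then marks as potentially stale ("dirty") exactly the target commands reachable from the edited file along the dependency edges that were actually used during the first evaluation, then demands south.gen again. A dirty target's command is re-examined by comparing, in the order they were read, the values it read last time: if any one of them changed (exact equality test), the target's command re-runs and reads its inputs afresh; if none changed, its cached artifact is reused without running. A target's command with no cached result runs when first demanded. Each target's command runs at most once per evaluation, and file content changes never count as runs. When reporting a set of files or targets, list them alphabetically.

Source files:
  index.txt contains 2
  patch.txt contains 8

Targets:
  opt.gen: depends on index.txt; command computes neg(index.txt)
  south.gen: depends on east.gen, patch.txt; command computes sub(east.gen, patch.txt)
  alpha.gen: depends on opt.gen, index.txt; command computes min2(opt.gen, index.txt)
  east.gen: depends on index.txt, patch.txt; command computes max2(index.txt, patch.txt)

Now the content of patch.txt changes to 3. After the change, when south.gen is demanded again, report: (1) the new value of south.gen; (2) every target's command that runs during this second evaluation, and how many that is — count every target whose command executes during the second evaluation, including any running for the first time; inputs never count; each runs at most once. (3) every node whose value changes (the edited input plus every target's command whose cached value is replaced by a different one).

First demand of the output computes:
  east.gen = max2(2, 8) = 8
  south.gen = sub(8, 8) = 0

After the edit, cleaning proceeds:
  east.gen: a read changed (patch.txt 8->3) — executes, giving 3.
  south.gen: a read changed (east.gen 8->3; patch.txt 8->3) — executes, giving 0 — identical to its old value.

Demanding south.gen again yields 0.
2 target commands run: east.gen, south.gen.
The nodes whose values change: east.gen, patch.txt.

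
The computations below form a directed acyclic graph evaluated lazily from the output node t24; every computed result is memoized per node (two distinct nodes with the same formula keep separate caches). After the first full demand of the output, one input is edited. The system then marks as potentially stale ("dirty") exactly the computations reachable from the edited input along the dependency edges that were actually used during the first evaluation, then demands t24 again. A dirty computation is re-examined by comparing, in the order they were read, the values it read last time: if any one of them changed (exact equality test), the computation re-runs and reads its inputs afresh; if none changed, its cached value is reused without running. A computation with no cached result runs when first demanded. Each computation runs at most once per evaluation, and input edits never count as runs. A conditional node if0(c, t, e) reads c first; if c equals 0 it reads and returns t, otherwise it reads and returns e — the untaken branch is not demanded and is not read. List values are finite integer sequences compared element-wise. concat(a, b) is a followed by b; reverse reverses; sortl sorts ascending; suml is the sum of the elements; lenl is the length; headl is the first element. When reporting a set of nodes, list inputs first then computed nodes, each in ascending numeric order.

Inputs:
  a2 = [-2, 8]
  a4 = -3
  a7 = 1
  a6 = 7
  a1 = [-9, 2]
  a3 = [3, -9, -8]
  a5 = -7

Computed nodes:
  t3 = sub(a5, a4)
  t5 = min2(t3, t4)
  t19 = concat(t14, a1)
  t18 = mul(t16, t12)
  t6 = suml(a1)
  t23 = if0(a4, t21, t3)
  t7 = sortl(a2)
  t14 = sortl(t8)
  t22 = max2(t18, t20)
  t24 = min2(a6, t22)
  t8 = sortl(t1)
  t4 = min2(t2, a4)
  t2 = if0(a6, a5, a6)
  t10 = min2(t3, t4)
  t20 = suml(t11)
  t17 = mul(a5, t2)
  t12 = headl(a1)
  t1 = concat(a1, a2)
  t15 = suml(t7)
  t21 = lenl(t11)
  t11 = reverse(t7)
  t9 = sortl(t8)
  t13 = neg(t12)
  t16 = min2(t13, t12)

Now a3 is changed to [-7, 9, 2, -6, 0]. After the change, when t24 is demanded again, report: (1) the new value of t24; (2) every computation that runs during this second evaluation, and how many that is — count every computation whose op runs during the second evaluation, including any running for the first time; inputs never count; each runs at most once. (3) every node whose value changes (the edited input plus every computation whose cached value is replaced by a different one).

Demanding t24 again yields 7.
0 computations run: none.
The nodes whose values change: a3.
Note the shortcut — nothing in the graph depends on a3 at all, so no recomputation happens.

First demand of the output computes:
  t7 = sortl([-2, 8]) = [-2, 8]
  t11 = reverse([-2, 8]) = [8, -2]
  t12 = headl([-9, 2]) = -9
  t13 = neg(-9) = 9
  t16 = min2(9, -9) = -9
  t18 = mul(-9, -9) = 81
  t20 = suml([8, -2]) = 6
  t22 = max2(81, 6) = 81
  t24 = min2(7, 81) = 7

After the edit, cleaning proceeds:
  no node depends on a3 at all; the second demand re-runs nothing.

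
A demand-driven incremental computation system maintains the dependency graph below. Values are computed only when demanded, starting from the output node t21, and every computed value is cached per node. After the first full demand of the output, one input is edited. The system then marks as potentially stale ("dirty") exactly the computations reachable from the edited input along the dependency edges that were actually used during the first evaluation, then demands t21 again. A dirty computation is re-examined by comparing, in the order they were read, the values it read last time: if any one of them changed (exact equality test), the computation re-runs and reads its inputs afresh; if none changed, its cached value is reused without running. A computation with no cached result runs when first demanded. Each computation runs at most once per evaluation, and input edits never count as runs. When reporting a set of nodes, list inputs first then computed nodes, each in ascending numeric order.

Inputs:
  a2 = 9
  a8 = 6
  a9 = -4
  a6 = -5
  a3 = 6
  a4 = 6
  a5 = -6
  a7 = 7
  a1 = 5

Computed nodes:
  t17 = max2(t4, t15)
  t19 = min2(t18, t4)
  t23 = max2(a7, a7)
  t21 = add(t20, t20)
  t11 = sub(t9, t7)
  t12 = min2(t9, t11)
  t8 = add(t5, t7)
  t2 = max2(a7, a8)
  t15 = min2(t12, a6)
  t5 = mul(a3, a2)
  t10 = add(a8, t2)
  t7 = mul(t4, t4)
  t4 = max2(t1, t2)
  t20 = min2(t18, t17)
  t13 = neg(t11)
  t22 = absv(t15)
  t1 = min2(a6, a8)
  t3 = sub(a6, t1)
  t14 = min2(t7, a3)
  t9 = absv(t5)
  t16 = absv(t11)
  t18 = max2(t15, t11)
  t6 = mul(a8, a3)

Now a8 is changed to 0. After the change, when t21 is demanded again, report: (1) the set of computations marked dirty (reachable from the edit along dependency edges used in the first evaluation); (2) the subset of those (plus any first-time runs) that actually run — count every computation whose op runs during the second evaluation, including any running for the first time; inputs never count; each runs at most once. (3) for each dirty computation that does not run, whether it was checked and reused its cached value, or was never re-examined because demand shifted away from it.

Marked dirty: t1, t2, t4, t7, t11, t12, t15, t17, t18, t20, t21.
Computations that run: t1, t2 — 2 in total.
Checked but reused from cache: t4, t7, t11, t12, t15, t17, t18, t20, t21.
Key observation: the cutoff stops propagation at t4 — its inputs' values are unchanged, so it reuses its cache.

First evaluation (everything demanded from the output):
  t1 = min2(-5, 6) = -5
  t2 = max2(7, 6) = 7
  t4 = max2(-5, 7) = 7
  t5 = mul(6, 9) = 54
  t7 = mul(7, 7) = 49
  t9 = absv(54) = 54
  t11 = sub(54, 49) = 5
  t12 = min2(54, 5) = 5
  t15 = min2(5, -5) = -5
  t17 = max2(7, -5) = 7
  t18 = max2(-5, 5) = 5
  t20 = min2(5, 7) = 5
  t21 = add(5, 5) = 10

Propagation after the edit:
  t1: runs — a8 6->0; result -5 (same value as before).
  t2: runs — a8 6->0; result 7 (same value as before).
  t4: checked — values it read are unchanged (t1 unchanged, t2 unchanged); reused cached 7 without running.
  t7: checked — values it read are unchanged (t4 unchanged, t4 unchanged); reused cached 49 without running.
  t11: checked — values it read are unchanged (t9 unchanged, t7 unchanged); reused cached 5 without running.
  t12: checked — values it read are unchanged (t9 unchanged, t11 unchanged); reused cached 5 without running.
  t15: checked — values it read are unchanged (t12 unchanged, a6 unchanged); reused cached -5 without running.
  t17: checked — values it read are unchanged (t4 unchanged, t15 unchanged); reused cached 7 without running.
  t18: checked — values it read are unchanged (t15 unchanged, t11 unchanged); reused cached 5 without running.
  t20: checked — values it read are unchanged (t18 unchanged, t17 unchanged); reused cached 5 without running.
  t21: checked — values it read are unchanged (t20 unchanged, t20 unchanged); reused cached 10 without running.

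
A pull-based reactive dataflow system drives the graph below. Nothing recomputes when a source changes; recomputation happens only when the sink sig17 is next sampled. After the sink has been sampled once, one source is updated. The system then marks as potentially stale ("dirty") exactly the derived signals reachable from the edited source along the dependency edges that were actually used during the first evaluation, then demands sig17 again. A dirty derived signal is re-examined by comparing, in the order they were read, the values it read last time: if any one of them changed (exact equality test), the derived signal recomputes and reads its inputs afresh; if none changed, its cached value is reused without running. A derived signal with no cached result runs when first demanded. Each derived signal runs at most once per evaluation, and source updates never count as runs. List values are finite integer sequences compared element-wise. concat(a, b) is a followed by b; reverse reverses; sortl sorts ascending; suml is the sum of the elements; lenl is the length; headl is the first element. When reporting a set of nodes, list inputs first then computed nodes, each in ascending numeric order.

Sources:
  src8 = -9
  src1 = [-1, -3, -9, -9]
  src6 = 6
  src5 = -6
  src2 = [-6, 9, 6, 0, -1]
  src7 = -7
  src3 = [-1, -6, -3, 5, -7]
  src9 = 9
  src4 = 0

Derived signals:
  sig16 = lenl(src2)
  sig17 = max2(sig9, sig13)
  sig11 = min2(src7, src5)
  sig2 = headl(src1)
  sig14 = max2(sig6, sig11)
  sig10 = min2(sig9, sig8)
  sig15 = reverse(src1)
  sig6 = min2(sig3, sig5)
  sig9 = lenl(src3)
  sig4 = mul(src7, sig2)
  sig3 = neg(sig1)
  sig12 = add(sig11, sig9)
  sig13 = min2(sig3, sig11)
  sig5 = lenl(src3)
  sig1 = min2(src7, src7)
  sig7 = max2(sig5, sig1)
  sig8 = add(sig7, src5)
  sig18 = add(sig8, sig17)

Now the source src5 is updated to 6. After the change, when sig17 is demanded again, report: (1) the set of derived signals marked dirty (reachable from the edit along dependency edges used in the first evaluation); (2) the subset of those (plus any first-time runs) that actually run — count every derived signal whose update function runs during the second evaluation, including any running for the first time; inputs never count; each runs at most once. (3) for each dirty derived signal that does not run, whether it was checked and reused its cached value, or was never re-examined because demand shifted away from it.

First evaluation (everything demanded from the output):
  sig1 = min2(-7, -7) = -7
  sig3 = neg(-7) = 7
  sig9 = lenl([-1, -6, -3, 5, -7]) = 5
  sig11 = min2(-7, -6) = -7
  sig13 = min2(7, -7) = -7
  sig17 = max2(5, -7) = 5

Propagation after the edit:
  sig11: runs — src5 -6->6; result -7 (same value as before).
  sig13: checked — values it read are unchanged (sig3 unchanged, sig11 unchanged); reused cached -7 without running.
  sig17: checked — values it read are unchanged (sig9 unchanged, sig13 unchanged); reused cached 5 without running.

Key observation: the change is absorbed at sig11 — it re-runs but produces the same value, and the output's value is unchanged.

Marked dirty: sig11, sig13, sig17.
Derived signals that run: sig11 — 1 in total.
Checked but reused from cache: sig13, sig17.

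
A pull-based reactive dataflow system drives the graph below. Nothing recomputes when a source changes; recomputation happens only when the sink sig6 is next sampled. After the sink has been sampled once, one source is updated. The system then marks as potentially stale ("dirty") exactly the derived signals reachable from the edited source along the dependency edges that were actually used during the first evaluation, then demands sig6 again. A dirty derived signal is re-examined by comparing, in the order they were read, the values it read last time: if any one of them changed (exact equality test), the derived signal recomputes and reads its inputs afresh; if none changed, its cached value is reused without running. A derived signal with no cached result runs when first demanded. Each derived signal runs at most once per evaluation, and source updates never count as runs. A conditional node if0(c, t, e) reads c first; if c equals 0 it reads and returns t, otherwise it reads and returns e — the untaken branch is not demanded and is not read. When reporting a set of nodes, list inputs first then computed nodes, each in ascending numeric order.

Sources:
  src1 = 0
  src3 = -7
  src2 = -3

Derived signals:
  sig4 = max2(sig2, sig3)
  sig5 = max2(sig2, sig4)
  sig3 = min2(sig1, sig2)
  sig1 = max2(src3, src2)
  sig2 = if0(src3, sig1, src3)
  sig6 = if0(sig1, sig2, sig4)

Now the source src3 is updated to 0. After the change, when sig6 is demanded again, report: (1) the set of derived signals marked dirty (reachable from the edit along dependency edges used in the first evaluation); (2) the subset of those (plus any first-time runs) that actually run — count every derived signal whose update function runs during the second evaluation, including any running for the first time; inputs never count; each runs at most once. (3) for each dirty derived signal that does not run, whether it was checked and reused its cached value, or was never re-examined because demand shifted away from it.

First evaluation (everything demanded from the output):
  sig1 = max2(-7, -3) = -3
  sig2 = if0(src3=-7 -> else branch src3) = -7
  sig3 = min2(-3, -7) = -7
  sig4 = max2(-7, -7) = -7
  sig6 = if0(sig1=-3 -> else branch sig4) = -7

Propagation after the edit:
  sig1: runs — src3 -7->0; result 0.
  sig2: runs — src3 -7->0; src3 -7->0; result 0.
  sig3: marked dirty but never re-examined — demand shifted away from it.
  sig4: marked dirty but never re-examined — demand shifted away from it.
  sig6: runs — sig1 -3->0; result 0.

Key observation: a condition flipped, so demand moved to the other branch — sig3, sig4 are never re-examined.

Marked dirty: sig1, sig2, sig3, sig4, sig6.
Derived signals that run: sig1, sig2, sig6 — 3 in total.
Never re-examined (demand shifted away): sig3, sig4.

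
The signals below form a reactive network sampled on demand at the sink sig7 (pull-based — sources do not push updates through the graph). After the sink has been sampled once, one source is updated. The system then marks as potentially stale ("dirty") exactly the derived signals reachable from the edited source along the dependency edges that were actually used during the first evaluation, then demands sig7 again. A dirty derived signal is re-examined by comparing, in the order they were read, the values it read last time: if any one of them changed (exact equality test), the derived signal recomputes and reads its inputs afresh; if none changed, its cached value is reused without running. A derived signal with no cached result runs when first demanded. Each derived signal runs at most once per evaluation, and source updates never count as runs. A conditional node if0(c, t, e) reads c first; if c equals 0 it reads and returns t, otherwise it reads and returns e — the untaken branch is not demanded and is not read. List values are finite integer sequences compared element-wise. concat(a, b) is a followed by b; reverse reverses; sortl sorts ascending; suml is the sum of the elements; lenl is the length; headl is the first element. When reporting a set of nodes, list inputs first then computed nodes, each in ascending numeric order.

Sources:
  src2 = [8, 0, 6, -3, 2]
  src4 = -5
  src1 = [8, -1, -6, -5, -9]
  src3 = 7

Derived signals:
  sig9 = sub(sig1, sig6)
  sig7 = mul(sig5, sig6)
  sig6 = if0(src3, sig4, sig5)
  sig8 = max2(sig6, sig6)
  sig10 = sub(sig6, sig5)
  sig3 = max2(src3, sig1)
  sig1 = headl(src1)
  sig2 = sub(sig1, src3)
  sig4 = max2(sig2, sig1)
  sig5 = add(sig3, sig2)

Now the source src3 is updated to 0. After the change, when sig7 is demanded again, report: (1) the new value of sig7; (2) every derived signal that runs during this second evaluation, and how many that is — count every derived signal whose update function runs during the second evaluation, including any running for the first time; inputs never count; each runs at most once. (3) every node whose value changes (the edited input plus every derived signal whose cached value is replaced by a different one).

sig7 now evaluates to 128.
Run set: sig2, sig3, sig4, sig5, sig6, sig7 (6 run).
Changed values: src3, sig2, sig5, sig6, sig7.
The important point: the flipped condition pulls in fresh nodes; sig4 runs for the first time.

Initial pass — values computed on the first demand:
  sig1 = headl([8, -1, -6, -5, -9]) = 8
  sig2 = sub(8, 7) = 1
  sig3 = max2(7, 8) = 8
  sig5 = add(8, 1) = 9
  sig6 = if0(src3=7 -> else branch sig5) = 9
  sig7 = mul(9, 9) = 81

Second demand — change propagation:
  sig2: re-runs because src3 7->0; new result 8.
  sig3: re-runs because src3 7->0; new result 8 (unchanged).
  sig4: newly demanded (no cache) — executes and yields 8.
  sig5: re-runs because sig2 1->8; new result 16.
  sig6: re-runs because src3 7->0; sig5 9->16; new result 8.
  sig7: re-runs because sig5 9->16; sig6 9->8; new result 128.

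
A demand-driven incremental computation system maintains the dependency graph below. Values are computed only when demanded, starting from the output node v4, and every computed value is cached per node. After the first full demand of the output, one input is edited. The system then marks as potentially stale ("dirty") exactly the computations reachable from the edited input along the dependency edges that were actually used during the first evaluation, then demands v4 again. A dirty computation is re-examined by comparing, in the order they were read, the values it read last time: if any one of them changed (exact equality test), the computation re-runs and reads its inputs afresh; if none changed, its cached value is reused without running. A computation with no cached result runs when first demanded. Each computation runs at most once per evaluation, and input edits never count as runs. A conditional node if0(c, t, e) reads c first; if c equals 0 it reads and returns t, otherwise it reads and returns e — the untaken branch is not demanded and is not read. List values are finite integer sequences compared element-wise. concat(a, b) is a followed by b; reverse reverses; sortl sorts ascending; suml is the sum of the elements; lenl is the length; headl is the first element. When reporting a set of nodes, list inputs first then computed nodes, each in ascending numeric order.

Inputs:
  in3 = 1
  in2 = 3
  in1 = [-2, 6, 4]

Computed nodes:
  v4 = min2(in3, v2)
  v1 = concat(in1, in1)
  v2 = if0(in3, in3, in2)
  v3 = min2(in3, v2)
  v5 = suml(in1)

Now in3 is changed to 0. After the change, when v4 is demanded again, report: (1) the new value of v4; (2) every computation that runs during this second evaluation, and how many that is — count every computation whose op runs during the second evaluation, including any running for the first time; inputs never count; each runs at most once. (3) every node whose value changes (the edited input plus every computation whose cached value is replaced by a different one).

New value of v4: 0.
Computations that run: v2, v4 — 2 in total.
Values that change: in3, v2, v4.

First evaluation (everything demanded from the output):
  v2 = if0(in3=1 -> else branch in2) = 3
  v4 = min2(1, 3) = 1

Propagation after the edit:
  v2: runs — in3 1->0; result 0.
  v4: runs — in3 1->0; v2 3->0; result 0.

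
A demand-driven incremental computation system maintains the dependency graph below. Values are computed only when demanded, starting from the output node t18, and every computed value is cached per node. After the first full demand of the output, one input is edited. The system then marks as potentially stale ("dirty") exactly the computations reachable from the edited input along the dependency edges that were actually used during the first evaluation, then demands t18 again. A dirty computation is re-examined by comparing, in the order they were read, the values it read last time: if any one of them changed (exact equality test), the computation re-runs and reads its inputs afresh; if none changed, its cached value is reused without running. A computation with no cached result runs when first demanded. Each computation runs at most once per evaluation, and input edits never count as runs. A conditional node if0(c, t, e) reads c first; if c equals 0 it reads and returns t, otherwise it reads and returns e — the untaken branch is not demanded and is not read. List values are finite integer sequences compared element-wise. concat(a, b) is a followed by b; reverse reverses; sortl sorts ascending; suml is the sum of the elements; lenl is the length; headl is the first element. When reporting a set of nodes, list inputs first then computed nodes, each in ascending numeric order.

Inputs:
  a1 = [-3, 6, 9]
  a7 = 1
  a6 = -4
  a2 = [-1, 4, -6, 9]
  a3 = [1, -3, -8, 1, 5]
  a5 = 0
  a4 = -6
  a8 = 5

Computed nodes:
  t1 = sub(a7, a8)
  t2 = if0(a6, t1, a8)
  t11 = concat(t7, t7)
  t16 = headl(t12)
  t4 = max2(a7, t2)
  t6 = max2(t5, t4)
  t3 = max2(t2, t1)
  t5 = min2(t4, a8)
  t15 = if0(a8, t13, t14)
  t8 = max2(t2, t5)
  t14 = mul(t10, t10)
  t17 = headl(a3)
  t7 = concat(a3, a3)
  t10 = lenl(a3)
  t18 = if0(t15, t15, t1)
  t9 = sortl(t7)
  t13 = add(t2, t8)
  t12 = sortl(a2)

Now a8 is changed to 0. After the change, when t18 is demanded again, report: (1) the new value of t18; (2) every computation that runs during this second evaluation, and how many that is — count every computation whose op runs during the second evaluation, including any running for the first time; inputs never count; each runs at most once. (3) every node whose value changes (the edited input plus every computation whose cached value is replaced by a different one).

New value of t18: 0.
Computations that run: t2, t4, t5, t8, t13, t15, t18 — 7 in total.
Values that change: a8, t15, t18.
Key observation: a condition flipped, so demand moved to the other branch — t1 is never re-examined.

First evaluation (everything demanded from the output):
  t1 = sub(1, 5) = -4
  t10 = lenl([1, -3, -8, 1, 5]) = 5
  t14 = mul(5, 5) = 25
  t15 = if0(a8=5 -> else branch t14) = 25
  t18 = if0(t15=25 -> else branch t1) = -4

Propagation after the edit:
  t1: marked dirty but never re-examined — demand shifted away from it.
  t2: demanded for the first time — runs, produces 0.
  t4: demanded for the first time — runs, produces 1.
  t5: demanded for the first time — runs, produces 0.
  t8: demanded for the first time — runs, produces 0.
  t13: demanded for the first time — runs, produces 0.
  t15: runs — a8 5->0; result 0.
  t18: runs — t15 25->0; result 0.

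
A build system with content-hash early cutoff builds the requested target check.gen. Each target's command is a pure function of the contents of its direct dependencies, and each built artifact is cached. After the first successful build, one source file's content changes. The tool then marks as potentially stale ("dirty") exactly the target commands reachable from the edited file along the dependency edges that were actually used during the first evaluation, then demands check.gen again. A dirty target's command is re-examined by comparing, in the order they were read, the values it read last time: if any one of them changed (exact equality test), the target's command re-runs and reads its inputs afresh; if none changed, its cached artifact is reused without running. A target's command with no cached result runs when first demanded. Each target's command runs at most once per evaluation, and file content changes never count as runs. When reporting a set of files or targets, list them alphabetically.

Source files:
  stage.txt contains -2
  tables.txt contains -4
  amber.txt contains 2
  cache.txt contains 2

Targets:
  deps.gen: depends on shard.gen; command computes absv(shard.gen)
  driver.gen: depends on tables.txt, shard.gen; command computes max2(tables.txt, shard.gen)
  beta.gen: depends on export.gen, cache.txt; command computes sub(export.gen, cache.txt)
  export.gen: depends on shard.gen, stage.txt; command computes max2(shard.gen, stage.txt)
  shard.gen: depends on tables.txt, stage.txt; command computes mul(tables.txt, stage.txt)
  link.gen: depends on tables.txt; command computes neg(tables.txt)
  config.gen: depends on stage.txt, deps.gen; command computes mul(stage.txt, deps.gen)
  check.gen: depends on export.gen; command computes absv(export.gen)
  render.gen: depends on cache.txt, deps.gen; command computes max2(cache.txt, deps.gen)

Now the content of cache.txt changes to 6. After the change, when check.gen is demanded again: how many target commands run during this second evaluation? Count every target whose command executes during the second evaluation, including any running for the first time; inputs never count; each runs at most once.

Target commands that run: none — 0 in total.
Key observation: cache.txt is never demanded by the output, so the edit triggers no recomputation at all.

First evaluation (everything demanded from the output):
  shard.gen = mul(-4, -2) = 8
  export.gen = max2(8, -2) = 8
  check.gen = absv(8) = 8

Propagation after the edit:
  cache.txt feeds no computation that the output demands — nothing is marked dirty and nothing runs.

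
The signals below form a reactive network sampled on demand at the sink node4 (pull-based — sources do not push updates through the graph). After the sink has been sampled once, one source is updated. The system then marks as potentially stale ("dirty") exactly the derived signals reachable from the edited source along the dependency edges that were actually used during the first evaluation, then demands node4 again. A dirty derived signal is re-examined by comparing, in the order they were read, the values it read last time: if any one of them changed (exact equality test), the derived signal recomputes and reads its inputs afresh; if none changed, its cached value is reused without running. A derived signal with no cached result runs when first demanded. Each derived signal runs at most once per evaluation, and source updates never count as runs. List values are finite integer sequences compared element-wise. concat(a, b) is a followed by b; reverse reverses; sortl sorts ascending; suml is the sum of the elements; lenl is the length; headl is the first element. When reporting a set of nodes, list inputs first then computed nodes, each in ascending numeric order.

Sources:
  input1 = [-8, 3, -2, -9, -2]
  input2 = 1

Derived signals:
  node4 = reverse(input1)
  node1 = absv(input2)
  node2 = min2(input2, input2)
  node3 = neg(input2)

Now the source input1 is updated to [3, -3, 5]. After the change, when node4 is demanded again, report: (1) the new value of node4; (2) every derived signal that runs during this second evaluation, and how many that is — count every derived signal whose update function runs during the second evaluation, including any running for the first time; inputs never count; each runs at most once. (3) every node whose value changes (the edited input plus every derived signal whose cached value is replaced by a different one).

Initial pass — values computed on the first demand:
  node4 = reverse([-8, 3, -2, -9, -2]) = [-2, -9, -2, 3, -8]

Second demand — change propagation:
  node4: re-runs because input1 [-8, 3, -2, -9, -2]->[3, -3, 5]; new result [5, -3, 3].

node4 now evaluates to [5, -3, 3].
Run set: node4 (1 run).
Changed values: input1, node4.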